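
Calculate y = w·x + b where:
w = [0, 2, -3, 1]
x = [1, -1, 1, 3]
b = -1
y = -3

y = (0)(1) + (2)(-1) + (-3)(1) + (1)(3) + -1 = -3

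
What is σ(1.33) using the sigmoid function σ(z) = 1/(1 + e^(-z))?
0.7908

sigmoid(1.33) = 1/(1 + e^(-1.33)) = 1/(1 + 0.2645) = 0.7908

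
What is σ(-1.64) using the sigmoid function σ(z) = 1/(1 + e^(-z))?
0.1625

sigmoid(-1.64) = 1/(1 + e^(1.64)) = 1/(1 + 5.155) = 0.1625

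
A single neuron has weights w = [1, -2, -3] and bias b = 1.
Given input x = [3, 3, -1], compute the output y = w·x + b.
y = 1

y = (1)(3) + (-2)(3) + (-3)(-1) + 1 = 1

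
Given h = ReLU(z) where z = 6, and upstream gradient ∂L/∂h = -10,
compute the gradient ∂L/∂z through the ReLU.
∂L/∂z = -10

h = ReLU(6) = 6
Since z > 0: ∂h/∂z = 1
∂L/∂z = ∂L/∂h · ∂h/∂z = -10 × 1 = -10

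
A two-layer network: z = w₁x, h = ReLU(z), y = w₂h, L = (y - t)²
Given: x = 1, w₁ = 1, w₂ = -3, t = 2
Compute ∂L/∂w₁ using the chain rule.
∂L/∂w₁ = 30

Forward pass:
z = w₁x = 1×1 = 1
h = ReLU(1) = 1
y = w₂h = -3×1 = -3

Backward pass:
∂L/∂y = 2(y - t) = 2(-3 - 2) = -10
∂y/∂h = w₂ = -3
∂h/∂z = 1 (ReLU derivative)
∂z/∂w₁ = x = 1

∂L/∂w₁ = -10 × -3 × 1 × 1 = 30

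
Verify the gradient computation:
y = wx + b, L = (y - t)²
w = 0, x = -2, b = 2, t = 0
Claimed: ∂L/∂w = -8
Correct

y = (0)(-2) + 2 = 2
∂L/∂y = 2(y - t) = 2(2 - 0) = 4
∂y/∂w = x = -2
∂L/∂w = 4 × -2 = -8

Claimed value: -8
Correct: The correct gradient is -8.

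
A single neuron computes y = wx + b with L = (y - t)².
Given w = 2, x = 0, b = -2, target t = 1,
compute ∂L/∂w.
∂L/∂w = 0

y = wx + b = (2)(0) + -2 = -2
∂L/∂y = 2(y - t) = 2(-2 - 1) = -6
∂y/∂w = x = 0
∂L/∂w = ∂L/∂y · ∂y/∂w = -6 × 0 = 0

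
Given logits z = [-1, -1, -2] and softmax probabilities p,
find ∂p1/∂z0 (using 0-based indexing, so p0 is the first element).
∂p1/∂z0 = -0.1784

p = softmax(z) = [0.4223, 0.4223, 0.1554]
p1 = 0.4223, p0 = 0.4223

∂p1/∂z0 = -p1 × p0 = -0.4223 × 0.4223 = -0.1784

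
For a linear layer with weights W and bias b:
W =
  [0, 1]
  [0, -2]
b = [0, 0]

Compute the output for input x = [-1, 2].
y = [2, -4]

Wx = [0×-1 + 1×2, 0×-1 + -2×2]
   = [2, -4]
y = Wx + b = [2 + 0, -4 + 0] = [2, -4]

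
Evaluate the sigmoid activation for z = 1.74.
0.8507

sigmoid(1.74) = 1/(1 + e^(-1.74)) = 1/(1 + 0.1755) = 0.8507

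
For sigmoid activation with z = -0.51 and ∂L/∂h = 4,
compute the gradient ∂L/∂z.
∂L/∂z = 0.9377

σ(-0.51) = 0.3752
σ'(-0.51) = σ(-0.51)(1 - σ(-0.51)) = 0.3752 × 0.6248 = 0.2344
∂L/∂z = ∂L/∂h · σ'(z) = 4 × 0.2344 = 0.9377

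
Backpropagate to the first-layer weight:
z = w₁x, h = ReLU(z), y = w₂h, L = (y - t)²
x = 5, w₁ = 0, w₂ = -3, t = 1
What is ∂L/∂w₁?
∂L/∂w₁ = 0

Forward pass:
z = w₁x = 0×5 = 0
h = ReLU(0) = 0
y = w₂h = -3×0 = 0

Backward pass:
∂L/∂y = 2(y - t) = 2(0 - 1) = -2
∂y/∂h = w₂ = -3
∂h/∂z = 0 (ReLU derivative)
∂z/∂w₁ = x = 5

∂L/∂w₁ = -2 × -3 × 0 × 5 = 0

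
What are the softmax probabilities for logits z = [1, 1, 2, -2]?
p = [0.2097, 0.2097, 0.5701, 0.0104]

exp(z) = [2.718, 2.718, 7.389, 0.1353]
Sum = 12.96
p = [0.2097, 0.2097, 0.5701, 0.0104]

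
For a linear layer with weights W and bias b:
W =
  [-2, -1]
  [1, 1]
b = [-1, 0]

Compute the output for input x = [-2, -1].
y = [4, -3]

Wx = [-2×-2 + -1×-1, 1×-2 + 1×-1]
   = [5, -3]
y = Wx + b = [5 + -1, -3 + 0] = [4, -3]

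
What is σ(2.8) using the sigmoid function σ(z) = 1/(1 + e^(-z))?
0.9427

sigmoid(2.8) = 1/(1 + e^(-2.8)) = 1/(1 + 0.06081) = 0.9427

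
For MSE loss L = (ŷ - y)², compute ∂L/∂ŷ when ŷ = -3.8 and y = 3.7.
∂L/∂ŷ = -15.0

∂L/∂ŷ = 2(ŷ - y) = 2(-3.8 - 3.7) = 2(-7.5) = -15.0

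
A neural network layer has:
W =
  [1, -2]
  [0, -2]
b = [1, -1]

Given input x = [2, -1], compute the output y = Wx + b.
y = [5, 1]

Wx = [1×2 + -2×-1, 0×2 + -2×-1]
   = [4, 2]
y = Wx + b = [4 + 1, 2 + -1] = [5, 1]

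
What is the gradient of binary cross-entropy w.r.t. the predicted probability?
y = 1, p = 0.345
∂L/∂p = -2.899

∂L/∂p = -y/p + (1-y)/(1-p) = -1/0.345 + 0 = -2.899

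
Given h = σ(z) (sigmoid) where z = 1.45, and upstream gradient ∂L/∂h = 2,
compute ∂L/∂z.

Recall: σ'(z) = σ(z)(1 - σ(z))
∂L/∂z = 0.3078

σ(1.45) = 0.81
σ'(1.45) = σ(1.45)(1 - σ(1.45)) = 0.81 × 0.19 = 0.1539
∂L/∂z = ∂L/∂h · σ'(z) = 2 × 0.1539 = 0.3078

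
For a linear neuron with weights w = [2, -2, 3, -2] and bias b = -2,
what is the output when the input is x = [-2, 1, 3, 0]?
y = 1

y = (2)(-2) + (-2)(1) + (3)(3) + (-2)(0) + -2 = 1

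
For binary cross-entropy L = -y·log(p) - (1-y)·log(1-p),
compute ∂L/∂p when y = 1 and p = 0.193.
∂L/∂p = -5.181

∂L/∂p = -y/p + (1-y)/(1-p) = -1/0.193 + 0 = -5.181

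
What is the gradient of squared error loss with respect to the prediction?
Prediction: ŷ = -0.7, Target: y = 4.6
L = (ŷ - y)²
∂L/∂ŷ = -10.6

∂L/∂ŷ = 2(ŷ - y) = 2(-0.7 - 4.6) = 2(-5.3) = -10.6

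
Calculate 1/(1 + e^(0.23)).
0.4428

sigmoid(-0.23) = 1/(1 + e^(0.23)) = 1/(1 + 1.259) = 0.4428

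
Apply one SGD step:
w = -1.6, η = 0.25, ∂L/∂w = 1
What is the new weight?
w_new = -1.85

w_new = w - η·∂L/∂w = -1.6 - 0.25×(1) = -1.6 - (0.25) = -1.85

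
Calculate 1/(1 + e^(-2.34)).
0.9121

sigmoid(2.34) = 1/(1 + e^(-2.34)) = 1/(1 + 0.09633) = 0.9121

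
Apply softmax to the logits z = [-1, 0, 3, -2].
p = [0.017, 0.0463, 0.9304, 0.0063]

exp(z) = [0.3679, 1, 20.09, 0.1353]
Sum = 21.59
p = [0.017, 0.0463, 0.9304, 0.0063]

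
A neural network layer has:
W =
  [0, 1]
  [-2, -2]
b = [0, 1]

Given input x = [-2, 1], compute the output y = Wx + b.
y = [1, 3]

Wx = [0×-2 + 1×1, -2×-2 + -2×1]
   = [1, 2]
y = Wx + b = [1 + 0, 2 + 1] = [1, 3]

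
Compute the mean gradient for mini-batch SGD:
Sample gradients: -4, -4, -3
Average gradient = -3.667

Average = (1/3)(-4 + -4 + -3) = -11/3 = -3.667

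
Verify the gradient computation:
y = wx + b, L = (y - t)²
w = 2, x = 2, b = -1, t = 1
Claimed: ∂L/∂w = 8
Correct

y = (2)(2) + -1 = 3
∂L/∂y = 2(y - t) = 2(3 - 1) = 4
∂y/∂w = x = 2
∂L/∂w = 4 × 2 = 8

Claimed value: 8
Correct: The correct gradient is 8.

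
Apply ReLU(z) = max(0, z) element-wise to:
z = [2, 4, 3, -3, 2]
h = [2, 4, 3, 0, 2]

ReLU applied element-wise: max(0,2)=2, max(0,4)=4, max(0,3)=3, max(0,-3)=0, max(0,2)=2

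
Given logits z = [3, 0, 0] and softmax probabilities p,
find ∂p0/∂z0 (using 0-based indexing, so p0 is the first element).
∂p0/∂z0 = 0.08236

p = softmax(z) = [0.9094, 0.04528, 0.04528]
p0 = 0.9094

∂p0/∂z0 = p0(1 - p0) = 0.9094 × (1 - 0.9094) = 0.08236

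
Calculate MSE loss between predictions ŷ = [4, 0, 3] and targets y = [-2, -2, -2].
MSE = 21.67

MSE = (1/3)((4--2)² + (0--2)² + (3--2)²) = (1/3)(36 + 4 + 25) = 21.67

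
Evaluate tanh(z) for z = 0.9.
0.7163

tanh(0.9) = (e^(0.9) - e^(-0.9))/(e^(0.9) + e^(-0.9)) = 0.7163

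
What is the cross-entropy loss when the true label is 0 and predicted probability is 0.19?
L = 0.2107

L = -0·log(0.19) - 1·log(0.81) = -log(0.81) = 0.2107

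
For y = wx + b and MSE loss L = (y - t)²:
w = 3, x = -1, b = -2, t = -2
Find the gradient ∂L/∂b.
∂L/∂b = -6

y = wx + b = (3)(-1) + -2 = -5
∂L/∂y = 2(y - t) = 2(-5 - -2) = -6
∂y/∂b = 1
∂L/∂b = ∂L/∂y · ∂y/∂b = -6 × 1 = -6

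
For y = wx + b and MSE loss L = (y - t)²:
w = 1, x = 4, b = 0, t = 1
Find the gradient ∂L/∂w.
∂L/∂w = 24

y = wx + b = (1)(4) + 0 = 4
∂L/∂y = 2(y - t) = 2(4 - 1) = 6
∂y/∂w = x = 4
∂L/∂w = ∂L/∂y · ∂y/∂w = 6 × 4 = 24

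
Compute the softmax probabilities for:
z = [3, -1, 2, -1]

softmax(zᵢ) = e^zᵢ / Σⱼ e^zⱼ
p = [0.712, 0.013, 0.2619, 0.013]

exp(z) = [20.09, 0.3679, 7.389, 0.3679]
Sum = 28.21
p = [0.712, 0.013, 0.2619, 0.013]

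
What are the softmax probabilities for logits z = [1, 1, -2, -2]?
p = [0.4763, 0.4763, 0.0237, 0.0237]

exp(z) = [2.718, 2.718, 0.1353, 0.1353]
Sum = 5.707
p = [0.4763, 0.4763, 0.0237, 0.0237]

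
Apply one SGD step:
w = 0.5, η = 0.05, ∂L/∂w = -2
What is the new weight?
w_new = 0.6

w_new = w - η·∂L/∂w = 0.5 - 0.05×(-2) = 0.5 - (-0.1) = 0.6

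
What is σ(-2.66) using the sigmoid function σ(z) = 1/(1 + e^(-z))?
0.06538

sigmoid(-2.66) = 1/(1 + e^(2.66)) = 1/(1 + 14.3) = 0.06538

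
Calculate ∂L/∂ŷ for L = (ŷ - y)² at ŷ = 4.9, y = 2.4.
∂L/∂ŷ = 5.0

∂L/∂ŷ = 2(ŷ - y) = 2(4.9 - 2.4) = 2(2.5) = 5.0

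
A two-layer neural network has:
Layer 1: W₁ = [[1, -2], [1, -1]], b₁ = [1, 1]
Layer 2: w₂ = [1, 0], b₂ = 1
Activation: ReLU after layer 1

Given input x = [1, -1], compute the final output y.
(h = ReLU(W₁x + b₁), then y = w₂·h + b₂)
y = 5

Layer 1 pre-activation: z₁ = [4, 3]
After ReLU: h = [4, 3]
Layer 2 output: y = 1×4 + 0×3 + 1 = 5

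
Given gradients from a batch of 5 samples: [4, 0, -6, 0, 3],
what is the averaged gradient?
Average gradient = 0.2

Average = (1/5)(4 + 0 + -6 + 0 + 3) = 1/5 = 0.2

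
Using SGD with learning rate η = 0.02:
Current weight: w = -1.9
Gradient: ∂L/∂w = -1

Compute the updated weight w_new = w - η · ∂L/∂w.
w_new = -1.88

w_new = w - η·∂L/∂w = -1.9 - 0.02×(-1) = -1.9 - (-0.02) = -1.88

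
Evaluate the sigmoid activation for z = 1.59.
0.8306

sigmoid(1.59) = 1/(1 + e^(-1.59)) = 1/(1 + 0.2039) = 0.8306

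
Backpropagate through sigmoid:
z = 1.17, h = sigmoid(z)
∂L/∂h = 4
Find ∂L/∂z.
∂L/∂z = 0.723

σ(1.17) = 0.7631
σ'(1.17) = σ(1.17)(1 - σ(1.17)) = 0.7631 × 0.2369 = 0.1808
∂L/∂z = ∂L/∂h · σ'(z) = 4 × 0.1808 = 0.723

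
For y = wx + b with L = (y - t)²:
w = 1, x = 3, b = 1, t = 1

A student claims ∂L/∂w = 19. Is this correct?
Incorrect

y = (1)(3) + 1 = 4
∂L/∂y = 2(y - t) = 2(4 - 1) = 6
∂y/∂w = x = 3
∂L/∂w = 6 × 3 = 18

Claimed value: 19
Incorrect: The correct gradient is 18.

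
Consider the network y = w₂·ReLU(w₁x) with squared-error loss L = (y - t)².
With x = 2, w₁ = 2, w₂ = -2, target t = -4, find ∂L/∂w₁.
∂L/∂w₁ = 32

Forward pass:
z = w₁x = 2×2 = 4
h = ReLU(4) = 4
y = w₂h = -2×4 = -8

Backward pass:
∂L/∂y = 2(y - t) = 2(-8 - -4) = -8
∂y/∂h = w₂ = -2
∂h/∂z = 1 (ReLU derivative)
∂z/∂w₁ = x = 2

∂L/∂w₁ = -8 × -2 × 1 × 2 = 32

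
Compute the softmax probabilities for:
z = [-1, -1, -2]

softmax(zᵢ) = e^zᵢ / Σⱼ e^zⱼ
p = [0.4223, 0.4223, 0.1554]

exp(z) = [0.3679, 0.3679, 0.1353]
Sum = 0.8711
p = [0.4223, 0.4223, 0.1554]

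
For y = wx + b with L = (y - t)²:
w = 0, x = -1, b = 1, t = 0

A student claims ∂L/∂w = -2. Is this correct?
Correct

y = (0)(-1) + 1 = 1
∂L/∂y = 2(y - t) = 2(1 - 0) = 2
∂y/∂w = x = -1
∂L/∂w = 2 × -1 = -2

Claimed value: -2
Correct: The correct gradient is -2.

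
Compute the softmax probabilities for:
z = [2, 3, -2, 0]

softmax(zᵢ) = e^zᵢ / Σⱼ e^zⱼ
p = [0.2583, 0.702, 0.0047, 0.035]

exp(z) = [7.389, 20.09, 0.1353, 1]
Sum = 28.61
p = [0.2583, 0.702, 0.0047, 0.035]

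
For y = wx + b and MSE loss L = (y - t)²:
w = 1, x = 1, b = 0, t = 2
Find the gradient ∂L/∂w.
∂L/∂w = -2

y = wx + b = (1)(1) + 0 = 1
∂L/∂y = 2(y - t) = 2(1 - 2) = -2
∂y/∂w = x = 1
∂L/∂w = ∂L/∂y · ∂y/∂w = -2 × 1 = -2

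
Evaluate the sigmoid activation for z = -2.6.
0.06914

sigmoid(-2.6) = 1/(1 + e^(2.6)) = 1/(1 + 13.46) = 0.06914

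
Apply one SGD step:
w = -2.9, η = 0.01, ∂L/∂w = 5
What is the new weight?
w_new = -2.95

w_new = w - η·∂L/∂w = -2.9 - 0.01×(5) = -2.9 - (0.05) = -2.95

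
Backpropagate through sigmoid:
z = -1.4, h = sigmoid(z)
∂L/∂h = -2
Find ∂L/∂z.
∂L/∂z = -0.3174

σ(-1.4) = 0.1978
σ'(-1.4) = σ(-1.4)(1 - σ(-1.4)) = 0.1978 × 0.8022 = 0.1587
∂L/∂z = ∂L/∂h · σ'(z) = -2 × 0.1587 = -0.3174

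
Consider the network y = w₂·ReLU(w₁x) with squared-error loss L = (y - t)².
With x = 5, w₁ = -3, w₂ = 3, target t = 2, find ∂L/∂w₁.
∂L/∂w₁ = 0

Forward pass:
z = w₁x = -3×5 = -15
h = ReLU(-15) = 0
y = w₂h = 3×0 = 0

Backward pass:
∂L/∂y = 2(y - t) = 2(0 - 2) = -4
∂y/∂h = w₂ = 3
∂h/∂z = 0 (ReLU derivative)
∂z/∂w₁ = x = 5

∂L/∂w₁ = -4 × 3 × 0 × 5 = 0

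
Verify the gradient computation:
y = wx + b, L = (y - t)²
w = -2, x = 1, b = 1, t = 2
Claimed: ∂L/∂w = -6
Correct

y = (-2)(1) + 1 = -1
∂L/∂y = 2(y - t) = 2(-1 - 2) = -6
∂y/∂w = x = 1
∂L/∂w = -6 × 1 = -6

Claimed value: -6
Correct: The correct gradient is -6.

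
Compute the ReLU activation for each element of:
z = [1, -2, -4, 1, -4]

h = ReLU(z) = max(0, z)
h = [1, 0, 0, 1, 0]

ReLU applied element-wise: max(0,1)=1, max(0,-2)=0, max(0,-4)=0, max(0,1)=1, max(0,-4)=0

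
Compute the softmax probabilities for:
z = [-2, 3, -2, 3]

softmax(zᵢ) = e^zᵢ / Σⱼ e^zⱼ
p = [0.0033, 0.4967, 0.0033, 0.4967]

exp(z) = [0.1353, 20.09, 0.1353, 20.09]
Sum = 40.44
p = [0.0033, 0.4967, 0.0033, 0.4967]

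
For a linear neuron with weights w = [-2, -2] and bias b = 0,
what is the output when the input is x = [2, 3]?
y = -10

y = (-2)(2) + (-2)(3) + 0 = -10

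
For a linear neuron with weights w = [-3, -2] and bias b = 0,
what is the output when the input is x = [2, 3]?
y = -12

y = (-3)(2) + (-2)(3) + 0 = -12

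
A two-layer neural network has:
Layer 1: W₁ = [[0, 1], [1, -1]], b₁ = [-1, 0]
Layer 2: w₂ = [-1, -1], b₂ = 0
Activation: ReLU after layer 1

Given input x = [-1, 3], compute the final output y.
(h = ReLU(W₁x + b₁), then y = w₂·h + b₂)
y = -2

Layer 1 pre-activation: z₁ = [2, -4]
After ReLU: h = [2, 0]
Layer 2 output: y = -1×2 + -1×0 + 0 = -2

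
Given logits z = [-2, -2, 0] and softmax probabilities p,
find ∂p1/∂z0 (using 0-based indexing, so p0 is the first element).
∂p1/∂z0 = -0.01134

p = softmax(z) = [0.1065, 0.1065, 0.787]
p1 = 0.1065, p0 = 0.1065

∂p1/∂z0 = -p1 × p0 = -0.1065 × 0.1065 = -0.01134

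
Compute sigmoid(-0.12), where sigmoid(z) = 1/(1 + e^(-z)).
0.47

sigmoid(-0.12) = 1/(1 + e^(0.12)) = 1/(1 + 1.127) = 0.47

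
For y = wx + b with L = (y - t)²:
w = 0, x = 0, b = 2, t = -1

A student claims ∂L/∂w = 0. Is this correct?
Correct

y = (0)(0) + 2 = 2
∂L/∂y = 2(y - t) = 2(2 - -1) = 6
∂y/∂w = x = 0
∂L/∂w = 6 × 0 = 0

Claimed value: 0
Correct: The correct gradient is 0.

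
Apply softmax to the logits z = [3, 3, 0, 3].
p = [0.3279, 0.3279, 0.0163, 0.3279]

exp(z) = [20.09, 20.09, 1, 20.09]
Sum = 61.26
p = [0.3279, 0.3279, 0.0163, 0.3279]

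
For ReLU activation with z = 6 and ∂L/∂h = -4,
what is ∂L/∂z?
∂L/∂z = -4

h = ReLU(6) = 6
Since z > 0: ∂h/∂z = 1
∂L/∂z = ∂L/∂h · ∂h/∂z = -4 × 1 = -4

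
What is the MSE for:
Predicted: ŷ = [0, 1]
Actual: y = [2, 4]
MSE = 6.5

MSE = (1/2)((0-2)² + (1-4)²) = (1/2)(4 + 9) = 6.5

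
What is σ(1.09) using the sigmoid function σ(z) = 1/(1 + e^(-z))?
0.7484

sigmoid(1.09) = 1/(1 + e^(-1.09)) = 1/(1 + 0.3362) = 0.7484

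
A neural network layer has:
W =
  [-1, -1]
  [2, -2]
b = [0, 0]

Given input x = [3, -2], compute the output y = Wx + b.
y = [-1, 10]

Wx = [-1×3 + -1×-2, 2×3 + -2×-2]
   = [-1, 10]
y = Wx + b = [-1 + 0, 10 + 0] = [-1, 10]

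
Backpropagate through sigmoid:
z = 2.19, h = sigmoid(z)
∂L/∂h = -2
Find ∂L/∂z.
∂L/∂z = -0.181

σ(2.19) = 0.8993
σ'(2.19) = σ(2.19)(1 - σ(2.19)) = 0.8993 × 0.1007 = 0.09052
∂L/∂z = ∂L/∂h · σ'(z) = -2 × 0.09052 = -0.181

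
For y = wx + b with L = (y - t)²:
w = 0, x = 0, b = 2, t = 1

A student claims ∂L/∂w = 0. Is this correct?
Correct

y = (0)(0) + 2 = 2
∂L/∂y = 2(y - t) = 2(2 - 1) = 2
∂y/∂w = x = 0
∂L/∂w = 2 × 0 = 0

Claimed value: 0
Correct: The correct gradient is 0.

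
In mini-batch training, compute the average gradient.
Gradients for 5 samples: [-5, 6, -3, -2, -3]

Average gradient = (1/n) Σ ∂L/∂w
Average gradient = -1.4

Average = (1/5)(-5 + 6 + -3 + -2 + -3) = -7/5 = -1.4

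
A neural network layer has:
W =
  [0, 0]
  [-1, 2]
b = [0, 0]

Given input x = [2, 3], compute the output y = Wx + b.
y = [0, 4]

Wx = [0×2 + 0×3, -1×2 + 2×3]
   = [0, 4]
y = Wx + b = [0 + 0, 4 + 0] = [0, 4]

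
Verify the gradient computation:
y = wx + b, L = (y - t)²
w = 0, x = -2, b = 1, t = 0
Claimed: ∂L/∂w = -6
Incorrect

y = (0)(-2) + 1 = 1
∂L/∂y = 2(y - t) = 2(1 - 0) = 2
∂y/∂w = x = -2
∂L/∂w = 2 × -2 = -4

Claimed value: -6
Incorrect: The correct gradient is -4.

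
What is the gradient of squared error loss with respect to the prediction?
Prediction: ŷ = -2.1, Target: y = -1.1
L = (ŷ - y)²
∂L/∂ŷ = -2.0

∂L/∂ŷ = 2(ŷ - y) = 2(-2.1 - -1.1) = 2(-1.0) = -2.0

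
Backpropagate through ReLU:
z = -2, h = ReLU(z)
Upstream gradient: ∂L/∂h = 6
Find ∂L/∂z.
∂L/∂z = 0

h = ReLU(-2) = 0
Since z < 0: ∂h/∂z = 0
∂L/∂z = ∂L/∂h · ∂h/∂z = 6 × 0 = 0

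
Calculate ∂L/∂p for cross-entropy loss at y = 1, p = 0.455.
∂L/∂p = -2.198

∂L/∂p = -y/p + (1-y)/(1-p) = -1/0.455 + 0 = -2.198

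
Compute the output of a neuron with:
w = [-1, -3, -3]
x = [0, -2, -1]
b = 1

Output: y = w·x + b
y = 10

y = (-1)(0) + (-3)(-2) + (-3)(-1) + 1 = 10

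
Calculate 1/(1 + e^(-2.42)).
0.9183

sigmoid(2.42) = 1/(1 + e^(-2.42)) = 1/(1 + 0.08892) = 0.9183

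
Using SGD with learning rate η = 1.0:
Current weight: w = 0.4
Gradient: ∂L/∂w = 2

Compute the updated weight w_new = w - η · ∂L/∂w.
w_new = -1.6

w_new = w - η·∂L/∂w = 0.4 - 1.0×(2) = 0.4 - (2) = -1.6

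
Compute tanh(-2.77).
-0.9922

tanh(-2.77) = (e^(-2.77) - e^(2.77))/(e^(-2.77) + e^(2.77)) = -0.9922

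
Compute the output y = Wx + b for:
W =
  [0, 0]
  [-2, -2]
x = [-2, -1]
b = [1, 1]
y = [1, 7]

Wx = [0×-2 + 0×-1, -2×-2 + -2×-1]
   = [0, 6]
y = Wx + b = [0 + 1, 6 + 1] = [1, 7]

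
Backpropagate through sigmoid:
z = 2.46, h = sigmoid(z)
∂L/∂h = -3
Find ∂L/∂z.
∂L/∂z = -0.2175

σ(2.46) = 0.9213
σ'(2.46) = σ(2.46)(1 - σ(2.46)) = 0.9213 × 0.07871 = 0.07252
∂L/∂z = ∂L/∂h · σ'(z) = -3 × 0.07252 = -0.2175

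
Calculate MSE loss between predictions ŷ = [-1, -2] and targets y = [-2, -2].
MSE = 0.5

MSE = (1/2)((-1--2)² + (-2--2)²) = (1/2)(1 + 0) = 0.5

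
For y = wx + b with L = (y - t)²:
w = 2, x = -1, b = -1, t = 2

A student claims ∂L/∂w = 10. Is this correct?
Correct

y = (2)(-1) + -1 = -3
∂L/∂y = 2(y - t) = 2(-3 - 2) = -10
∂y/∂w = x = -1
∂L/∂w = -10 × -1 = 10

Claimed value: 10
Correct: The correct gradient is 10.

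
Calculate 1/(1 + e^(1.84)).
0.1371

sigmoid(-1.84) = 1/(1 + e^(1.84)) = 1/(1 + 6.297) = 0.1371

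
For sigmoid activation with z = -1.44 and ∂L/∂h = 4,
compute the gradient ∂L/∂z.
∂L/∂z = 0.6194

σ(-1.44) = 0.1915
σ'(-1.44) = σ(-1.44)(1 - σ(-1.44)) = 0.1915 × 0.8085 = 0.1549
∂L/∂z = ∂L/∂h · σ'(z) = 4 × 0.1549 = 0.6194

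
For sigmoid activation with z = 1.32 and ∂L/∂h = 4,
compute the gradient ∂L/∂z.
∂L/∂z = 0.6655

σ(1.32) = 0.7892
σ'(1.32) = σ(1.32)(1 - σ(1.32)) = 0.7892 × 0.2108 = 0.1664
∂L/∂z = ∂L/∂h · σ'(z) = 4 × 0.1664 = 0.6655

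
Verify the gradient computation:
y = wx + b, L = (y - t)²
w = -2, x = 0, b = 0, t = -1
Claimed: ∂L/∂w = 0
Correct

y = (-2)(0) + 0 = 0
∂L/∂y = 2(y - t) = 2(0 - -1) = 2
∂y/∂w = x = 0
∂L/∂w = 2 × 0 = 0

Claimed value: 0
Correct: The correct gradient is 0.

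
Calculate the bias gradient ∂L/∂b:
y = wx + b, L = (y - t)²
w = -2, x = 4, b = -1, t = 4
∂L/∂b = -26

y = wx + b = (-2)(4) + -1 = -9
∂L/∂y = 2(y - t) = 2(-9 - 4) = -26
∂y/∂b = 1
∂L/∂b = ∂L/∂y · ∂y/∂b = -26 × 1 = -26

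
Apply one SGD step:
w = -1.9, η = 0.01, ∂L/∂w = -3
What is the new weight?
w_new = -1.87

w_new = w - η·∂L/∂w = -1.9 - 0.01×(-3) = -1.9 - (-0.03) = -1.87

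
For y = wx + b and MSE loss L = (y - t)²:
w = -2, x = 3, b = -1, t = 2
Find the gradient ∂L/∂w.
∂L/∂w = -54

y = wx + b = (-2)(3) + -1 = -7
∂L/∂y = 2(y - t) = 2(-7 - 2) = -18
∂y/∂w = x = 3
∂L/∂w = ∂L/∂y · ∂y/∂w = -18 × 3 = -54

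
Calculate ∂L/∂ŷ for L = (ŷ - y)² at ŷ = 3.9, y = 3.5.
∂L/∂ŷ = 0.8

∂L/∂ŷ = 2(ŷ - y) = 2(3.9 - 3.5) = 2(0.4) = 0.8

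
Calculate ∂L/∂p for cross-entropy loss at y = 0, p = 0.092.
∂L/∂p = 1.101

∂L/∂p = -y/p + (1-y)/(1-p) = 0 + 1/0.908 = 1.101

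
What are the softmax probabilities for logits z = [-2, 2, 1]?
p = [0.0132, 0.7214, 0.2654]

exp(z) = [0.1353, 7.389, 2.718]
Sum = 10.24
p = [0.0132, 0.7214, 0.2654]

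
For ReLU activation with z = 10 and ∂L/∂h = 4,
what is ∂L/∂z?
∂L/∂z = 4

h = ReLU(10) = 10
Since z > 0: ∂h/∂z = 1
∂L/∂z = ∂L/∂h · ∂h/∂z = 4 × 1 = 4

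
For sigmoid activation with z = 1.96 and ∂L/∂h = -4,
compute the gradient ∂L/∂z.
∂L/∂z = -0.4329

σ(1.96) = 0.8765
σ'(1.96) = σ(1.96)(1 - σ(1.96)) = 0.8765 × 0.1235 = 0.1082
∂L/∂z = ∂L/∂h · σ'(z) = -4 × 0.1082 = -0.4329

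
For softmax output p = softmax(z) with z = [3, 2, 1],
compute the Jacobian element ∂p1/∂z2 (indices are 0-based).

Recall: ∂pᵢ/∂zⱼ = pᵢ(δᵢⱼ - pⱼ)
∂p1/∂z2 = -0.02203

p = softmax(z) = [0.6652, 0.2447, 0.09003]
p1 = 0.2447, p2 = 0.09003

∂p1/∂z2 = -p1 × p2 = -0.2447 × 0.09003 = -0.02203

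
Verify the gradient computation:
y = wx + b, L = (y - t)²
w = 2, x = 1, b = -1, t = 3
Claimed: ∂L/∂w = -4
Correct

y = (2)(1) + -1 = 1
∂L/∂y = 2(y - t) = 2(1 - 3) = -4
∂y/∂w = x = 1
∂L/∂w = -4 × 1 = -4

Claimed value: -4
Correct: The correct gradient is -4.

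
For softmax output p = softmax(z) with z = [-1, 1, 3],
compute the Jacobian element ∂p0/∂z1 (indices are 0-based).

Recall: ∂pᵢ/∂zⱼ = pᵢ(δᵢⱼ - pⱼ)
∂p0/∂z1 = -0.001862

p = softmax(z) = [0.01588, 0.1173, 0.8668]
p0 = 0.01588, p1 = 0.1173

∂p0/∂z1 = -p0 × p1 = -0.01588 × 0.1173 = -0.001862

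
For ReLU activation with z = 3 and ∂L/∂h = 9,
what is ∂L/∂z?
∂L/∂z = 9

h = ReLU(3) = 3
Since z > 0: ∂h/∂z = 1
∂L/∂z = ∂L/∂h · ∂h/∂z = 9 × 1 = 9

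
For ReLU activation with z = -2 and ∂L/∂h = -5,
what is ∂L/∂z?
∂L/∂z = 0

h = ReLU(-2) = 0
Since z < 0: ∂h/∂z = 0
∂L/∂z = ∂L/∂h · ∂h/∂z = -5 × 0 = 0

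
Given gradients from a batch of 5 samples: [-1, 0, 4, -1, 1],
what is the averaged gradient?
Average gradient = 0.6

Average = (1/5)(-1 + 0 + 4 + -1 + 1) = 3/5 = 0.6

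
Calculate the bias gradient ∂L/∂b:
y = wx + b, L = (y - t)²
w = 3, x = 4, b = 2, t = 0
∂L/∂b = 28

y = wx + b = (3)(4) + 2 = 14
∂L/∂y = 2(y - t) = 2(14 - 0) = 28
∂y/∂b = 1
∂L/∂b = ∂L/∂y · ∂y/∂b = 28 × 1 = 28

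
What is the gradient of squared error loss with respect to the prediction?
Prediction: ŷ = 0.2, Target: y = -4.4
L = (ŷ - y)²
∂L/∂ŷ = 9.2

∂L/∂ŷ = 2(ŷ - y) = 2(0.2 - -4.4) = 2(4.6) = 9.2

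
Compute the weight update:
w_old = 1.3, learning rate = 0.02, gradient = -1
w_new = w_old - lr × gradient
w_new = 1.32

w_new = w - η·∂L/∂w = 1.3 - 0.02×(-1) = 1.3 - (-0.02) = 1.32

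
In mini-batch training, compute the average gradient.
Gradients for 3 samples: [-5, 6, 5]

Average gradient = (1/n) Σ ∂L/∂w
Average gradient = 2

Average = (1/3)(-5 + 6 + 5) = 6/3 = 2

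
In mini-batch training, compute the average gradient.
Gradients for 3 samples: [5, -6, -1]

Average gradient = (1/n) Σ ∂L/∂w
Average gradient = -0.6667

Average = (1/3)(5 + -6 + -1) = -2/3 = -0.6667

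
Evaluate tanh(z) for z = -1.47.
-0.8996

tanh(-1.47) = (e^(-1.47) - e^(1.47))/(e^(-1.47) + e^(1.47)) = -0.8996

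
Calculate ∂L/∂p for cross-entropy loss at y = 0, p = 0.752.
∂L/∂p = 4.032

∂L/∂p = -y/p + (1-y)/(1-p) = 0 + 1/0.248 = 4.032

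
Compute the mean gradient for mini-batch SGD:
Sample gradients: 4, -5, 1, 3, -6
Average gradient = -0.6

Average = (1/5)(4 + -5 + 1 + 3 + -6) = -3/5 = -0.6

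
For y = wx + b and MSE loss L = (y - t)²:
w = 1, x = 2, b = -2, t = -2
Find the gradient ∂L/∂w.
∂L/∂w = 8

y = wx + b = (1)(2) + -2 = 0
∂L/∂y = 2(y - t) = 2(0 - -2) = 4
∂y/∂w = x = 2
∂L/∂w = ∂L/∂y · ∂y/∂w = 4 × 2 = 8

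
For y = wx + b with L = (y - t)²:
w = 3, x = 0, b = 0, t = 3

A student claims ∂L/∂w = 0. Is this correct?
Correct

y = (3)(0) + 0 = 0
∂L/∂y = 2(y - t) = 2(0 - 3) = -6
∂y/∂w = x = 0
∂L/∂w = -6 × 0 = 0

Claimed value: 0
Correct: The correct gradient is 0.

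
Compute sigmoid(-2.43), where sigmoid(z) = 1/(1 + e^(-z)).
0.08091

sigmoid(-2.43) = 1/(1 + e^(2.43)) = 1/(1 + 11.36) = 0.08091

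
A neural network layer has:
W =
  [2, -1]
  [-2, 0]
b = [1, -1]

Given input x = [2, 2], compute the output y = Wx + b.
y = [3, -5]

Wx = [2×2 + -1×2, -2×2 + 0×2]
   = [2, -4]
y = Wx + b = [2 + 1, -4 + -1] = [3, -5]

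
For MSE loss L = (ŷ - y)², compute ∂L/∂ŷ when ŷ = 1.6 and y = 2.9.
∂L/∂ŷ = -2.6

∂L/∂ŷ = 2(ŷ - y) = 2(1.6 - 2.9) = 2(-1.3) = -2.6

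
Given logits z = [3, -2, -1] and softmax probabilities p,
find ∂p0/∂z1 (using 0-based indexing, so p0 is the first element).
∂p0/∂z1 = -0.006413

p = softmax(z) = [0.9756, 0.006573, 0.01787]
p0 = 0.9756, p1 = 0.006573

∂p0/∂z1 = -p0 × p1 = -0.9756 × 0.006573 = -0.006413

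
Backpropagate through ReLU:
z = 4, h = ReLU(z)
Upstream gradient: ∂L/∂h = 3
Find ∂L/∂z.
∂L/∂z = 3

h = ReLU(4) = 4
Since z > 0: ∂h/∂z = 1
∂L/∂z = ∂L/∂h · ∂h/∂z = 3 × 1 = 3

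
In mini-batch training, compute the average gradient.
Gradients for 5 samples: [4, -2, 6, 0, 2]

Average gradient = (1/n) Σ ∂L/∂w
Average gradient = 2

Average = (1/5)(4 + -2 + 6 + 0 + 2) = 10/5 = 2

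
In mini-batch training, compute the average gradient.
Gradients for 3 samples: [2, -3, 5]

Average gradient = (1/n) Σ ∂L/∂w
Average gradient = 1.333

Average = (1/3)(2 + -3 + 5) = 4/3 = 1.333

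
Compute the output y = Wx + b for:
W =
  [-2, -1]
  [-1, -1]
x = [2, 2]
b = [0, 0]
y = [-6, -4]

Wx = [-2×2 + -1×2, -1×2 + -1×2]
   = [-6, -4]
y = Wx + b = [-6 + 0, -4 + 0] = [-6, -4]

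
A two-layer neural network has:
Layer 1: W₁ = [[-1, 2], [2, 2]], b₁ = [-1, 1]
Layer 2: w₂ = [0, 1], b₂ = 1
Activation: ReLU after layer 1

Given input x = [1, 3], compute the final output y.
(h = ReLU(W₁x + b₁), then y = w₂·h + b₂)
y = 10

Layer 1 pre-activation: z₁ = [4, 9]
After ReLU: h = [4, 9]
Layer 2 output: y = 0×4 + 1×9 + 1 = 10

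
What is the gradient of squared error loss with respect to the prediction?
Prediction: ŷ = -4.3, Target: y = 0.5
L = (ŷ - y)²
∂L/∂ŷ = -9.6

∂L/∂ŷ = 2(ŷ - y) = 2(-4.3 - 0.5) = 2(-4.8) = -9.6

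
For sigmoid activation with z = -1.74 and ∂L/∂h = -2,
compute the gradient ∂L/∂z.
∂L/∂z = -0.254

σ(-1.74) = 0.1493
σ'(-1.74) = σ(-1.74)(1 - σ(-1.74)) = 0.1493 × 0.8507 = 0.127
∂L/∂z = ∂L/∂h · σ'(z) = -2 × 0.127 = -0.254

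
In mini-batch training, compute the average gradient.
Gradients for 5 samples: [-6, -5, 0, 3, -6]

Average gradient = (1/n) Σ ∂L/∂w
Average gradient = -2.8

Average = (1/5)(-6 + -5 + 0 + 3 + -6) = -14/5 = -2.8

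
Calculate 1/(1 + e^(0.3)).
0.4256

sigmoid(-0.3) = 1/(1 + e^(0.3)) = 1/(1 + 1.35) = 0.4256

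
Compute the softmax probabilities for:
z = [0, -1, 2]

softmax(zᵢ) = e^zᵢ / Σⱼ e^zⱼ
p = [0.1142, 0.042, 0.8438]

exp(z) = [1, 0.3679, 7.389]
Sum = 8.757
p = [0.1142, 0.042, 0.8438]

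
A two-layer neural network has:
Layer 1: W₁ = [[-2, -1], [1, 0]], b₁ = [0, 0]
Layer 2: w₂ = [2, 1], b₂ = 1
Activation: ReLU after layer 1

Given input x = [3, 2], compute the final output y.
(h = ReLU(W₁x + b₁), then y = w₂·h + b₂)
y = 4

Layer 1 pre-activation: z₁ = [-8, 3]
After ReLU: h = [0, 3]
Layer 2 output: y = 2×0 + 1×3 + 1 = 4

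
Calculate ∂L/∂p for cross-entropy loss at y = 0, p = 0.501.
∂L/∂p = 2.004

∂L/∂p = -y/p + (1-y)/(1-p) = 0 + 1/0.499 = 2.004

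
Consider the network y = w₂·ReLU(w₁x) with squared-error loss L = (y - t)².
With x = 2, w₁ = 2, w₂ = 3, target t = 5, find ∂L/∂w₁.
∂L/∂w₁ = 84

Forward pass:
z = w₁x = 2×2 = 4
h = ReLU(4) = 4
y = w₂h = 3×4 = 12

Backward pass:
∂L/∂y = 2(y - t) = 2(12 - 5) = 14
∂y/∂h = w₂ = 3
∂h/∂z = 1 (ReLU derivative)
∂z/∂w₁ = x = 2

∂L/∂w₁ = 14 × 3 × 1 × 2 = 84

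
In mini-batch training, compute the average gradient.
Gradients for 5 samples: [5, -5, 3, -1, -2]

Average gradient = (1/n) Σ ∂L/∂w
Average gradient = 0

Average = (1/5)(5 + -5 + 3 + -1 + -2) = 0/5 = 0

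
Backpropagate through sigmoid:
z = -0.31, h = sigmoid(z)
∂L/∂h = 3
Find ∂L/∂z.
∂L/∂z = 0.7323

σ(-0.31) = 0.4231
σ'(-0.31) = σ(-0.31)(1 - σ(-0.31)) = 0.4231 × 0.5769 = 0.2441
∂L/∂z = ∂L/∂h · σ'(z) = 3 × 0.2441 = 0.7323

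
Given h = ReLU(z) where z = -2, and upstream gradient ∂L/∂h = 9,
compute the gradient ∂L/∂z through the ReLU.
∂L/∂z = 0

h = ReLU(-2) = 0
Since z < 0: ∂h/∂z = 0
∂L/∂z = ∂L/∂h · ∂h/∂z = 9 × 0 = 0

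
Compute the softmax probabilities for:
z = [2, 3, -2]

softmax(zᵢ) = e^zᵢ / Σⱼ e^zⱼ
p = [0.2676, 0.7275, 0.0049]

exp(z) = [7.389, 20.09, 0.1353]
Sum = 27.61
p = [0.2676, 0.7275, 0.0049]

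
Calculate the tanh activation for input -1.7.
-0.9354

tanh(-1.7) = (e^(-1.7) - e^(1.7))/(e^(-1.7) + e^(1.7)) = -0.9354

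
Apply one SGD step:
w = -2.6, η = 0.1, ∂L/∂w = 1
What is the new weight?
w_new = -2.7

w_new = w - η·∂L/∂w = -2.6 - 0.1×(1) = -2.6 - (0.1) = -2.7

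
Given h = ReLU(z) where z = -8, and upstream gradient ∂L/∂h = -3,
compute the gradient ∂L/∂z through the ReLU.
∂L/∂z = 0

h = ReLU(-8) = 0
Since z < 0: ∂h/∂z = 0
∂L/∂z = ∂L/∂h · ∂h/∂z = -3 × 0 = 0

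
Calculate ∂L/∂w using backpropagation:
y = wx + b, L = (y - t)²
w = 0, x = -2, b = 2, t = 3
∂L/∂w = 4

y = wx + b = (0)(-2) + 2 = 2
∂L/∂y = 2(y - t) = 2(2 - 3) = -2
∂y/∂w = x = -2
∂L/∂w = ∂L/∂y · ∂y/∂w = -2 × -2 = 4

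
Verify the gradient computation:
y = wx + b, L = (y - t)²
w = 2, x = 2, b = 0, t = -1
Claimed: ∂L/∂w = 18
Incorrect

y = (2)(2) + 0 = 4
∂L/∂y = 2(y - t) = 2(4 - -1) = 10
∂y/∂w = x = 2
∂L/∂w = 10 × 2 = 20

Claimed value: 18
Incorrect: The correct gradient is 20.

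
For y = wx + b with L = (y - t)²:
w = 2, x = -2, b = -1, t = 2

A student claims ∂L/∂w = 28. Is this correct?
Correct

y = (2)(-2) + -1 = -5
∂L/∂y = 2(y - t) = 2(-5 - 2) = -14
∂y/∂w = x = -2
∂L/∂w = -14 × -2 = 28

Claimed value: 28
Correct: The correct gradient is 28.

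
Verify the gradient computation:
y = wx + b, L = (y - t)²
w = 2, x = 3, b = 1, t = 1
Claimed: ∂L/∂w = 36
Correct

y = (2)(3) + 1 = 7
∂L/∂y = 2(y - t) = 2(7 - 1) = 12
∂y/∂w = x = 3
∂L/∂w = 12 × 3 = 36

Claimed value: 36
Correct: The correct gradient is 36.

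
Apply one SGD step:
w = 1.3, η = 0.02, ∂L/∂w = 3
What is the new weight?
w_new = 1.24

w_new = w - η·∂L/∂w = 1.3 - 0.02×(3) = 1.3 - (0.06) = 1.24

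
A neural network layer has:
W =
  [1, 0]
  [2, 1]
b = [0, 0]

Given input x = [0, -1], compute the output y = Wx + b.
y = [0, -1]

Wx = [1×0 + 0×-1, 2×0 + 1×-1]
   = [0, -1]
y = Wx + b = [0 + 0, -1 + 0] = [0, -1]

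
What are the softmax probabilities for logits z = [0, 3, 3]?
p = [0.0243, 0.4879, 0.4879]

exp(z) = [1, 20.09, 20.09]
Sum = 41.17
p = [0.0243, 0.4879, 0.4879]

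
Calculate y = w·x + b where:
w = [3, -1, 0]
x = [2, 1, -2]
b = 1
y = 6

y = (3)(2) + (-1)(1) + (0)(-2) + 1 = 6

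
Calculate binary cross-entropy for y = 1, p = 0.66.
L = 0.4155

L = -1·log(0.66) - 0·log(0.34) = -log(0.66) = 0.4155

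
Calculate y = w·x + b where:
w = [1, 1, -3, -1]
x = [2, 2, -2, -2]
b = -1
y = 11

y = (1)(2) + (1)(2) + (-3)(-2) + (-1)(-2) + -1 = 11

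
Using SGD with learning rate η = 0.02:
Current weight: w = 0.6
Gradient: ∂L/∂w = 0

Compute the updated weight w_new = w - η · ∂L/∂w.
w_new = 0.6

w_new = w - η·∂L/∂w = 0.6 - 0.02×(0) = 0.6 - (0) = 0.6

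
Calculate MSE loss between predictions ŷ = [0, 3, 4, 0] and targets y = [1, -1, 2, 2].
MSE = 6.25

MSE = (1/4)((0-1)² + (3--1)² + (4-2)² + (0-2)²) = (1/4)(1 + 16 + 4 + 4) = 6.25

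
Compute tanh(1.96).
0.9611

tanh(1.96) = (e^(1.96) - e^(-1.96))/(e^(1.96) + e^(-1.96)) = 0.9611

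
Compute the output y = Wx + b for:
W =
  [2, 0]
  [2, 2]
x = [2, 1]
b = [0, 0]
y = [4, 6]

Wx = [2×2 + 0×1, 2×2 + 2×1]
   = [4, 6]
y = Wx + b = [4 + 0, 6 + 0] = [4, 6]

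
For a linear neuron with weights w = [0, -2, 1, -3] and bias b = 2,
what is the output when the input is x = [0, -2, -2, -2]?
y = 10

y = (0)(0) + (-2)(-2) + (1)(-2) + (-3)(-2) + 2 = 10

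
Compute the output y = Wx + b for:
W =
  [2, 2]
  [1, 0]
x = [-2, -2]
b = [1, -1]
y = [-7, -3]

Wx = [2×-2 + 2×-2, 1×-2 + 0×-2]
   = [-8, -2]
y = Wx + b = [-8 + 1, -2 + -1] = [-7, -3]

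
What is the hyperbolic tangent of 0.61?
0.5441

tanh(0.61) = (e^(0.61) - e^(-0.61))/(e^(0.61) + e^(-0.61)) = 0.5441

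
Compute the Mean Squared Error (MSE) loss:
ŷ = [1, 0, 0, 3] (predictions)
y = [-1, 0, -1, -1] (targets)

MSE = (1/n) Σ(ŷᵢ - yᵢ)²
MSE = 5.25

MSE = (1/4)((1--1)² + (0-0)² + (0--1)² + (3--1)²) = (1/4)(4 + 0 + 1 + 16) = 5.25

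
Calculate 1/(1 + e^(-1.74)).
0.8507

sigmoid(1.74) = 1/(1 + e^(-1.74)) = 1/(1 + 0.1755) = 0.8507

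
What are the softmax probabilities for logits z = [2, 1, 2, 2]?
p = [0.2969, 0.1092, 0.2969, 0.2969]

exp(z) = [7.389, 2.718, 7.389, 7.389]
Sum = 24.89
p = [0.2969, 0.1092, 0.2969, 0.2969]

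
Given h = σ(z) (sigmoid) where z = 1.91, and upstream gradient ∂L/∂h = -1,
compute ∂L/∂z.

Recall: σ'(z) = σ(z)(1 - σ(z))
∂L/∂z = -0.1123

σ(1.91) = 0.871
σ'(1.91) = σ(1.91)(1 - σ(1.91)) = 0.871 × 0.129 = 0.1123
∂L/∂z = ∂L/∂h · σ'(z) = -1 × 0.1123 = -0.1123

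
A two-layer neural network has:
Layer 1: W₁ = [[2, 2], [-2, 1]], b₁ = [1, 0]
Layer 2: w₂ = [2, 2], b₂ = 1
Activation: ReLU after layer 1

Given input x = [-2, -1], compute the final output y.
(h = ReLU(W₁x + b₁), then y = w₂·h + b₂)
y = 7

Layer 1 pre-activation: z₁ = [-5, 3]
After ReLU: h = [0, 3]
Layer 2 output: y = 2×0 + 2×3 + 1 = 7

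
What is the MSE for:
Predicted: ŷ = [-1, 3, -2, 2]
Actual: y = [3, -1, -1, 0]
MSE = 9.25

MSE = (1/4)((-1-3)² + (3--1)² + (-2--1)² + (2-0)²) = (1/4)(16 + 16 + 1 + 4) = 9.25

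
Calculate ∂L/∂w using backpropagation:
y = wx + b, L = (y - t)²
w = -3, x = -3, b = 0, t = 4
∂L/∂w = -30

y = wx + b = (-3)(-3) + 0 = 9
∂L/∂y = 2(y - t) = 2(9 - 4) = 10
∂y/∂w = x = -3
∂L/∂w = ∂L/∂y · ∂y/∂w = 10 × -3 = -30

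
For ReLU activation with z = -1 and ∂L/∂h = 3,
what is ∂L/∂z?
∂L/∂z = 0

h = ReLU(-1) = 0
Since z < 0: ∂h/∂z = 0
∂L/∂z = ∂L/∂h · ∂h/∂z = 3 × 0 = 0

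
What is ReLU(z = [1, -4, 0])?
h = [1, 0, 0]

ReLU applied element-wise: max(0,1)=1, max(0,-4)=0, max(0,0)=0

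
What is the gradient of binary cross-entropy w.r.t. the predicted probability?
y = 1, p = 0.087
∂L/∂p = -11.49

∂L/∂p = -y/p + (1-y)/(1-p) = -1/0.087 + 0 = -11.49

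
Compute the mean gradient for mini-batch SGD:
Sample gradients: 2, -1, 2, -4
Average gradient = -0.25

Average = (1/4)(2 + -1 + 2 + -4) = -1/4 = -0.25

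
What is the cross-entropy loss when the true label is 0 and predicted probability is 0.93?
L = 2.659

L = -0·log(0.93) - 1·log(0.07) = -log(0.07) = 2.659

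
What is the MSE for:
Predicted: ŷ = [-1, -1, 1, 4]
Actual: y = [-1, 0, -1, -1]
MSE = 7.5

MSE = (1/4)((-1--1)² + (-1-0)² + (1--1)² + (4--1)²) = (1/4)(0 + 1 + 4 + 25) = 7.5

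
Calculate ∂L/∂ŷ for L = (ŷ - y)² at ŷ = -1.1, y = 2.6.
∂L/∂ŷ = -7.4

∂L/∂ŷ = 2(ŷ - y) = 2(-1.1 - 2.6) = 2(-3.7) = -7.4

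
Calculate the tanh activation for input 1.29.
0.8591

tanh(1.29) = (e^(1.29) - e^(-1.29))/(e^(1.29) + e^(-1.29)) = 0.8591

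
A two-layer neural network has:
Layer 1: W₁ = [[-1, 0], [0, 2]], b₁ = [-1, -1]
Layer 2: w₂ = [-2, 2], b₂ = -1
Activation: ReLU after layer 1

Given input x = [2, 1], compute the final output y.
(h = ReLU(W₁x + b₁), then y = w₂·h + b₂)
y = 1

Layer 1 pre-activation: z₁ = [-3, 1]
After ReLU: h = [0, 1]
Layer 2 output: y = -2×0 + 2×1 + -1 = 1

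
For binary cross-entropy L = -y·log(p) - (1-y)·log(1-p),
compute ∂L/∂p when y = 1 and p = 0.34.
∂L/∂p = -2.941

∂L/∂p = -y/p + (1-y)/(1-p) = -1/0.34 + 0 = -2.941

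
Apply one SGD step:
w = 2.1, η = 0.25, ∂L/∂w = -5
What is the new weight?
w_new = 3.35

w_new = w - η·∂L/∂w = 2.1 - 0.25×(-5) = 2.1 - (-1.25) = 3.35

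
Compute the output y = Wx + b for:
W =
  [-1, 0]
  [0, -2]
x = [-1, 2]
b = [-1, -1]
y = [0, -5]

Wx = [-1×-1 + 0×2, 0×-1 + -2×2]
   = [1, -4]
y = Wx + b = [1 + -1, -4 + -1] = [0, -5]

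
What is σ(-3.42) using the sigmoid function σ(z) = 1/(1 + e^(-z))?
0.03168

sigmoid(-3.42) = 1/(1 + e^(3.42)) = 1/(1 + 30.57) = 0.03168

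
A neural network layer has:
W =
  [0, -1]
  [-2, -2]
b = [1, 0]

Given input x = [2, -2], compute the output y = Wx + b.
y = [3, 0]

Wx = [0×2 + -1×-2, -2×2 + -2×-2]
   = [2, 0]
y = Wx + b = [2 + 1, 0 + 0] = [3, 0]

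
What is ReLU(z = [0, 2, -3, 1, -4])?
h = [0, 2, 0, 1, 0]

ReLU applied element-wise: max(0,0)=0, max(0,2)=2, max(0,-3)=0, max(0,1)=1, max(0,-4)=0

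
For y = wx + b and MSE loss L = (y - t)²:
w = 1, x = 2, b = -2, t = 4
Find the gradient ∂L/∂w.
∂L/∂w = -16

y = wx + b = (1)(2) + -2 = 0
∂L/∂y = 2(y - t) = 2(0 - 4) = -8
∂y/∂w = x = 2
∂L/∂w = ∂L/∂y · ∂y/∂w = -8 × 2 = -16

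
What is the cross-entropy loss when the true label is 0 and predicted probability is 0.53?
L = 0.755

L = -0·log(0.53) - 1·log(0.47) = -log(0.47) = 0.755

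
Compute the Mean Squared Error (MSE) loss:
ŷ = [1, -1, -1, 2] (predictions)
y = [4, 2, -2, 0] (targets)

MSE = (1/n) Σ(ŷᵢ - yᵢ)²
MSE = 5.75

MSE = (1/4)((1-4)² + (-1-2)² + (-1--2)² + (2-0)²) = (1/4)(9 + 9 + 1 + 4) = 5.75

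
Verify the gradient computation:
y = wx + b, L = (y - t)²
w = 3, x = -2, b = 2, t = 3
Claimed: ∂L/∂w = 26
Incorrect

y = (3)(-2) + 2 = -4
∂L/∂y = 2(y - t) = 2(-4 - 3) = -14
∂y/∂w = x = -2
∂L/∂w = -14 × -2 = 28

Claimed value: 26
Incorrect: The correct gradient is 28.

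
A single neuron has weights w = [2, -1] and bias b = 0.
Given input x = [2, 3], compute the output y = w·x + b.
y = 1

y = (2)(2) + (-1)(3) + 0 = 1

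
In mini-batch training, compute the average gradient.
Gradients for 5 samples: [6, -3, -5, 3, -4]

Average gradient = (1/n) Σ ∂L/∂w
Average gradient = -0.6

Average = (1/5)(6 + -3 + -5 + 3 + -4) = -3/5 = -0.6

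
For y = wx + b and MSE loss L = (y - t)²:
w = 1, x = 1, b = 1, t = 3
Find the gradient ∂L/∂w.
∂L/∂w = -2

y = wx + b = (1)(1) + 1 = 2
∂L/∂y = 2(y - t) = 2(2 - 3) = -2
∂y/∂w = x = 1
∂L/∂w = ∂L/∂y · ∂y/∂w = -2 × 1 = -2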